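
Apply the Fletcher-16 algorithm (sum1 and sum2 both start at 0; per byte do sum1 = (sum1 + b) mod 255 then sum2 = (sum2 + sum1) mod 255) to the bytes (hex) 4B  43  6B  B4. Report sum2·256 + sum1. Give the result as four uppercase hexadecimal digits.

82AE

Running sums (mod 255):
  after byte 0 (4B): sum1=75, sum2=75
  after byte 1 (43): sum1=142, sum2=217
  after byte 2 (6B): sum1=249, sum2=211
  after byte 3 (B4): sum1=174, sum2=130
Checksum = sum2·256 + sum1 = 130·256 + 174 = 33454 = 0x82AE.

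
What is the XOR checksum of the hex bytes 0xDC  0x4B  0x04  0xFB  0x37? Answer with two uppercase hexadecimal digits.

5F

XOR the bytes together:
  start with 0xDC
  0xDC ⊕ 0x4B = 0x97
  0x97 ⊕ 0x04 = 0x93
  0x93 ⊕ 0xFB = 0x68
  0x68 ⊕ 0x37 = 0x5F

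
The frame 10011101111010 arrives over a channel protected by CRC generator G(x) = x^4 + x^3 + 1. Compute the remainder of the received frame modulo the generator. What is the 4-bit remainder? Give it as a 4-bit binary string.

Modulo-2 division of 10011101111010 by 11001:
  pos 0: 10011 XOR 11001 = 01010
  pos 1: 10101 XOR 11001 = 01100
  pos 2: 11000 XOR 11001 = 00001
  pos 6: 11111 XOR 11001 = 00110
  pos 8: 11001 XOR 11001 = 00000
Remainder = 0000 (zero — the frame passes the CRC check).

0000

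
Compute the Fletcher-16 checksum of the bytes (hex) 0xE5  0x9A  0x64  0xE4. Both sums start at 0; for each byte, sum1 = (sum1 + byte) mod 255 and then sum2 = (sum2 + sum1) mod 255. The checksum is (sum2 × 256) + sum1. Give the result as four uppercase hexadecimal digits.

Running sums (mod 255):
  after byte 0 (0xE5): sum1=229, sum2=229
  after byte 1 (0x9A): sum1=128, sum2=102
  after byte 2 (0x64): sum1=228, sum2=75
  after byte 3 (0xE4): sum1=201, sum2=21
Checksum = sum2·256 + sum1 = 21·256 + 201 = 5577 = 0x15C9.

15C9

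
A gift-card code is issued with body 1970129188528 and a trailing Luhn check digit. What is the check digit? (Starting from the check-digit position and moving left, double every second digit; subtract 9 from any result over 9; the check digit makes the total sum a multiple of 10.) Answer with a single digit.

5

Partial digits right→left: 8 2 5 8 8 1 9 2 1 0 7 9 1
Double every second digit counting from the check-digit position (so the 1st, 3rd, 5th, ... of the partial from the right).
  doubled (with −9 where >9): 7 1 7 9 2 5 2 → sum 33
  kept as-is: 2 8 1 2 0 9 → sum 22
Total = 33 + 22 = 55.
Check digit = (10 − (55 mod 10)) mod 10 = 5.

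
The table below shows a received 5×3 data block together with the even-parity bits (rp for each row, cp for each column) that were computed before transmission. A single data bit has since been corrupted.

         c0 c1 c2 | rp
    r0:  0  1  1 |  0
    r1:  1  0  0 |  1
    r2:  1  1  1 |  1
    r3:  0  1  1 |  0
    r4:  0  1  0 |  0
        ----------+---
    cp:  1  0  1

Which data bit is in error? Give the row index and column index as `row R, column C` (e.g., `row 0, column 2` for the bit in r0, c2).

Recompute each row's even parity and compare to rp:
  r0: data parity 0, sent rp 0 → ok
  r1: data parity 1, sent rp 1 → ok
  r2: data parity 1, sent rp 1 → ok
  r3: data parity 0, sent rp 0 → ok
  r4: data parity 1, sent rp 0 → mismatch
Recompute each column's even parity and compare to cp:
  c0: data parity 0, sent cp 1 → mismatch
  c1: data parity 0, sent cp 0 → ok
  c2: data parity 1, sent cp 1 → ok
Exactly one row (r4) and one column (c0) fail → the flipped bit is at their intersection.

row 4, column 0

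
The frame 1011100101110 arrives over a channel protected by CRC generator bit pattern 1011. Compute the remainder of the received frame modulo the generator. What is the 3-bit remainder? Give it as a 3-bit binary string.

000

Modulo-2 division of 1011100101110 by 1011:
  pos 0: 1011 XOR 1011 = 0000
  pos 4: 1001 XOR 1011 = 0010
  pos 6: 1001 XOR 1011 = 0010
  pos 8: 1011 XOR 1011 = 0000
Remainder = 000 (zero — the frame passes the CRC check).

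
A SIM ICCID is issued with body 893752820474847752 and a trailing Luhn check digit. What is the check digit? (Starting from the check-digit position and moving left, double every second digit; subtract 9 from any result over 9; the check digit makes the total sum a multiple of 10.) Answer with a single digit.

4

Partial digits right→left: 2 5 7 7 4 8 4 7 4 0 2 8 2 5 7 3 9 8
Double every second digit counting from the check-digit position (so the 1st, 3rd, 5th, ... of the partial from the right).
  doubled (with −9 where >9): 4 5 8 8 8 4 4 5 9 → sum 55
  kept as-is: 5 7 8 7 0 8 5 3 8 → sum 51
Total = 55 + 51 = 106.
Check digit = (10 − (106 mod 10)) mod 10 = 4.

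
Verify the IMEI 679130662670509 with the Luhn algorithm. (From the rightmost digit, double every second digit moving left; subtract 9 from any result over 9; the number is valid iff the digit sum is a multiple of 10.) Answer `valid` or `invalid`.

valid

From the right, keep odd positions and double even positions (subtract 9 from any doubled value over 9):
  doubled (positions 2,4,...): 0 0 3 3 0 2 5 → sum 13
  kept (positions 1,3,...): 9 5 7 2 6 3 9 6 → sum 47
Total = 60.
60 mod 10 = 0, so the number is valid.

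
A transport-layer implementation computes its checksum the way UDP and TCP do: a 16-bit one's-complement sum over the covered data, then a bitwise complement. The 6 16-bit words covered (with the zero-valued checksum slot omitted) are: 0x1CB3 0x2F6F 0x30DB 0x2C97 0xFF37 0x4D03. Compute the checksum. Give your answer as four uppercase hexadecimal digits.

0A30

One's-complement addition (fold any carry out of bit 15 back into bit 0):
  0x1CB3 + 0x2F6F = 0x04C22
  0x4C22 + 0x30DB = 0x07CFD
  0x7CFD + 0x2C97 = 0x0A994
  0xA994 + 0xFF37 = 0x1A8CB → wrap carry → 0xA8CC
  0xA8CC + 0x4D03 = 0x0F5CF
One's-complement sum = 0xF5CF.
Checksum = ~0xF5CF & 0xFFFF = 0x0A30.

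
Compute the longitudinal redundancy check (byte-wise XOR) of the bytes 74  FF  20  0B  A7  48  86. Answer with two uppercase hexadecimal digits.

C9

XOR the bytes together:
  start with 0x74
  0x74 ⊕ 0xFF = 0x8B
  0x8B ⊕ 0x20 = 0xAB
  0xAB ⊕ 0x0B = 0xA0
  0xA0 ⊕ 0xA7 = 0x07
  0x07 ⊕ 0x48 = 0x4F
  0x4F ⊕ 0x86 = 0xC9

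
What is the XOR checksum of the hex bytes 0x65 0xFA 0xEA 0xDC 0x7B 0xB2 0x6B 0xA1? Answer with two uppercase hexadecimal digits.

XOR the bytes together:
  start with 0x65
  0x65 ⊕ 0xFA = 0x9F
  0x9F ⊕ 0xEA = 0x75
  0x75 ⊕ 0xDC = 0xA9
  0xA9 ⊕ 0x7B = 0xD2
  0xD2 ⊕ 0xB2 = 0x60
  0x60 ⊕ 0x6B = 0x0B
  0x0B ⊕ 0xA1 = 0xAA

AA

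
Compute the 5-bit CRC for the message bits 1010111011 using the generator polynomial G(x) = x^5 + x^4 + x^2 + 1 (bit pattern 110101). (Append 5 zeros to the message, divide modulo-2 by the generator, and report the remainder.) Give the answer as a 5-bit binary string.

00100

Append 5 zeros: 101011101100000. Divide by 110101 (XOR where the leading bit is 1):
  pos 0: 101011 XOR 110101 = 011110
  pos 1: 111101 XOR 110101 = 001000
  pos 3: 100001 XOR 110101 = 010100
  pos 4: 101001 XOR 110101 = 011100
  pos 5: 111000 XOR 110101 = 001101
  pos 7: 110100 XOR 110101 = 000001
Remainder (last 5 bits) = 00100. This is the CRC / FCS.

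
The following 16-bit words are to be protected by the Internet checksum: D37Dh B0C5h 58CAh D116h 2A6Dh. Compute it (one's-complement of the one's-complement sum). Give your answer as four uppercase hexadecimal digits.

276E

One's-complement addition (fold any carry out of bit 15 back into bit 0):
  0xD37D + 0xB0C5 = 0x18442 → wrap carry → 0x8443
  0x8443 + 0x58CA = 0x0DD0D
  0xDD0D + 0xD116 = 0x1AE23 → wrap carry → 0xAE24
  0xAE24 + 0x2A6D = 0x0D891
One's-complement sum = 0xD891.
Checksum = ~0xD891 & 0xFFFF = 0x276E.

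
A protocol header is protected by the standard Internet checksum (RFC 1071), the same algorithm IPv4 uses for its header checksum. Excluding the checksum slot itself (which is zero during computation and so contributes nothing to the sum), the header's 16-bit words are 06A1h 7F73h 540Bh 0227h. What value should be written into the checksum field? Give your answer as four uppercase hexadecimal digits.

23B9

One's-complement addition (fold any carry out of bit 15 back into bit 0):
  0x06A1 + 0x7F73 = 0x08614
  0x8614 + 0x540B = 0x0DA1F
  0xDA1F + 0x0227 = 0x0DC46
One's-complement sum = 0xDC46.
Checksum = ~0xDC46 & 0xFFFF = 0x23B9.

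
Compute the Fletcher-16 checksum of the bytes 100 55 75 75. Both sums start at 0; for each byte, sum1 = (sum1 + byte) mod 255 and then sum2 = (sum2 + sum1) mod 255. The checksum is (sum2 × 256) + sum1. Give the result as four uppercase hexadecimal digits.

Running sums (mod 255):
  after byte 0 (100): sum1=100, sum2=100
  after byte 1 (55): sum1=155, sum2=0
  after byte 2 (75): sum1=230, sum2=230
  after byte 3 (75): sum1=50, sum2=25
Checksum = sum2·256 + sum1 = 25·256 + 50 = 6450 = 0x1932.

1932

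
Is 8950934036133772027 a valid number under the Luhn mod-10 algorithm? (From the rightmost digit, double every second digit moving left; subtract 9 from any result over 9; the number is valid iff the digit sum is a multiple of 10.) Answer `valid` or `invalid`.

invalid

From the right, keep odd positions and double even positions (subtract 9 from any doubled value over 9):
  doubled (positions 2,4,...): 4 4 5 6 3 0 6 0 9 → sum 37
  kept (positions 1,3,...): 7 0 7 3 1 3 4 9 5 8 → sum 47
Total = 84.
84 mod 10 = 4, so the number is invalid.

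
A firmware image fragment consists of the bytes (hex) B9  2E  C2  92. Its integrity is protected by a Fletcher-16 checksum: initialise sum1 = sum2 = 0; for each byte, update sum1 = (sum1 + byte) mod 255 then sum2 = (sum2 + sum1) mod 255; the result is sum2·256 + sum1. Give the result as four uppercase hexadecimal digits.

893D

Running sums (mod 255):
  after byte 0 (B9): sum1=185, sum2=185
  after byte 1 (2E): sum1=231, sum2=161
  after byte 2 (C2): sum1=170, sum2=76
  after byte 3 (92): sum1=61, sum2=137
Checksum = sum2·256 + sum1 = 137·256 + 61 = 35133 = 0x893D.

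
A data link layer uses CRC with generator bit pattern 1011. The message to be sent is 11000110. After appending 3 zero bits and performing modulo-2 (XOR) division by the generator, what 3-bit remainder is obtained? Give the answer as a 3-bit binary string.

Append 3 zeros: 11000110000. Divide by 1011 (XOR where the leading bit is 1):
  pos 0: 1100 XOR 1011 = 0111
  pos 1: 1110 XOR 1011 = 0101
  pos 2: 1011 XOR 1011 = 0000
  pos 6: 1000 XOR 1011 = 0011
Remainder (last 3 bits) = 110. This is the CRC / FCS.

110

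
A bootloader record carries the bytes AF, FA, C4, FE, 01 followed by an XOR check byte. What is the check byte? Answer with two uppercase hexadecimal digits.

6E

XOR the bytes together:
  start with 0xAF
  0xAF ⊕ 0xFA = 0x55
  0x55 ⊕ 0xC4 = 0x91
  0x91 ⊕ 0xFE = 0x6F
  0x6F ⊕ 0x01 = 0x6E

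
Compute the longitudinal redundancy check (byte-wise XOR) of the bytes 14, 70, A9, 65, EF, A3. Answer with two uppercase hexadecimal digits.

E4

XOR the bytes together:
  start with 0x14
  0x14 ⊕ 0x70 = 0x64
  0x64 ⊕ 0xA9 = 0xCD
  0xCD ⊕ 0x65 = 0xA8
  0xA8 ⊕ 0xEF = 0x47
  0x47 ⊕ 0xA3 = 0xE4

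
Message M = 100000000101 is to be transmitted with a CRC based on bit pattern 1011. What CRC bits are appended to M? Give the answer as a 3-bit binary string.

101

Append 3 zeros: 100000000101000. Divide by 1011 (XOR where the leading bit is 1):
  pos 0: 1000 XOR 1011 = 0011
  pos 2: 1100 XOR 1011 = 0111
  pos 3: 1110 XOR 1011 = 0101
  pos 4: 1010 XOR 1011 = 0001
  pos 7: 1010 XOR 1011 = 0001
  pos 10: 1100 XOR 1011 = 0111
  pos 11: 1110 XOR 1011 = 0101
Remainder (last 3 bits) = 101. This is the CRC / FCS.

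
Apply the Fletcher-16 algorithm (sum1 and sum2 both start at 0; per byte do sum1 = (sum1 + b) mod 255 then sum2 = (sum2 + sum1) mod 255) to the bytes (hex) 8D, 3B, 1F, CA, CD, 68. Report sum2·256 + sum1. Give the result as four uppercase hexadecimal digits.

Running sums (mod 255):
  after byte 0 (8D): sum1=141, sum2=141
  after byte 1 (3B): sum1=200, sum2=86
  after byte 2 (1F): sum1=231, sum2=62
  after byte 3 (CA): sum1=178, sum2=240
  after byte 4 (CD): sum1=128, sum2=113
  after byte 5 (68): sum1=232, sum2=90
Checksum = sum2·256 + sum1 = 90·256 + 232 = 23272 = 0x5AE8.

5AE8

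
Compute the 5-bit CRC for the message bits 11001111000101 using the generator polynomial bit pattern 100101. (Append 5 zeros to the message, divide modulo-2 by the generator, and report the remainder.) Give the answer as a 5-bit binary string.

01001

Append 5 zeros: 1100111100010100000. Divide by 100101 (XOR where the leading bit is 1):
  pos 0: 110011 XOR 100101 = 010110
  pos 1: 101101 XOR 100101 = 001000
  pos 3: 100010 XOR 100101 = 000111
  pos 6: 111001 XOR 100101 = 011100
  pos 7: 111000 XOR 100101 = 011101
  pos 8: 111011 XOR 100101 = 011110
  pos 9: 111100 XOR 100101 = 011001
  pos 10: 110010 XOR 100101 = 010111
  pos 11: 101110 XOR 100101 = 001011
  pos 13: 101100 XOR 100101 = 001001
Remainder (last 5 bits) = 01001. This is the CRC / FCS.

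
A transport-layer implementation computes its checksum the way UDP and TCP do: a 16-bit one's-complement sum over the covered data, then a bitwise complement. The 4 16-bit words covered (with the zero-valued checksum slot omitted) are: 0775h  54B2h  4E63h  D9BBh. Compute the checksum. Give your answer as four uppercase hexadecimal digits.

One's-complement addition (fold any carry out of bit 15 back into bit 0):
  0x0775 + 0x54B2 = 0x05C27
  0x5C27 + 0x4E63 = 0x0AA8A
  0xAA8A + 0xD9BB = 0x18445 → wrap carry → 0x8446
One's-complement sum = 0x8446.
Checksum = ~0x8446 & 0xFFFF = 0x7BB9.

7BB9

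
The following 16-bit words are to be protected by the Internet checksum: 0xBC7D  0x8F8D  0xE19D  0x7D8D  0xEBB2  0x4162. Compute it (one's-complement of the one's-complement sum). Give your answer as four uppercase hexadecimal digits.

27B4

One's-complement addition (fold any carry out of bit 15 back into bit 0):
  0xBC7D + 0x8F8D = 0x14C0A → wrap carry → 0x4C0B
  0x4C0B + 0xE19D = 0x12DA8 → wrap carry → 0x2DA9
  0x2DA9 + 0x7D8D = 0x0AB36
  0xAB36 + 0xEBB2 = 0x196E8 → wrap carry → 0x96E9
  0x96E9 + 0x4162 = 0x0D84B
One's-complement sum = 0xD84B.
Checksum = ~0xD84B & 0xFFFF = 0x27B4.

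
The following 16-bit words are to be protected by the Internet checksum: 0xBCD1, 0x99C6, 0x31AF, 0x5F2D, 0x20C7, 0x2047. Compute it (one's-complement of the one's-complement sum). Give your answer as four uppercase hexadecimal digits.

One's-complement addition (fold any carry out of bit 15 back into bit 0):
  0xBCD1 + 0x99C6 = 0x15697 → wrap carry → 0x5698
  0x5698 + 0x31AF = 0x08847
  0x8847 + 0x5F2D = 0x0E774
  0xE774 + 0x20C7 = 0x1083B → wrap carry → 0x083C
  0x083C + 0x2047 = 0x02883
One's-complement sum = 0x2883.
Checksum = ~0x2883 & 0xFFFF = 0xD77C.

D77C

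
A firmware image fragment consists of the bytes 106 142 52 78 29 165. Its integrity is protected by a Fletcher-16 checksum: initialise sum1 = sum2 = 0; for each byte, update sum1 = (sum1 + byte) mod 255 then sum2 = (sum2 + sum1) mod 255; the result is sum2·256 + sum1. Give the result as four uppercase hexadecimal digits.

E23E

Running sums (mod 255):
  after byte 0 (106): sum1=106, sum2=106
  after byte 1 (142): sum1=248, sum2=99
  after byte 2 (52): sum1=45, sum2=144
  after byte 3 (78): sum1=123, sum2=12
  after byte 4 (29): sum1=152, sum2=164
  after byte 5 (165): sum1=62, sum2=226
Checksum = sum2·256 + sum1 = 226·256 + 62 = 57918 = 0xE23E.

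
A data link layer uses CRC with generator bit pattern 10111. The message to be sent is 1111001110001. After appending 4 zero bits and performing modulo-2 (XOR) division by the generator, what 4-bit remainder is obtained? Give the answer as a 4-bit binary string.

Append 4 zeros: 11110011100010000. Divide by 10111 (XOR where the leading bit is 1):
  pos 0: 11110 XOR 10111 = 01001
  pos 1: 10010 XOR 10111 = 00101
  pos 3: 10111 XOR 10111 = 00000
  pos 8: 10001 XOR 10111 = 00110
  pos 10: 11000 XOR 10111 = 01111
  pos 11: 11110 XOR 10111 = 01001
  pos 12: 10010 XOR 10111 = 00101
Remainder (last 4 bits) = 0101. This is the CRC / FCS.

0101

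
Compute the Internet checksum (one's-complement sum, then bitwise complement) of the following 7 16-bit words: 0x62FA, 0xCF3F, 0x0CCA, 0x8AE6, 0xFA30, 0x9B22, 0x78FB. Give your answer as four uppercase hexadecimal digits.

One's-complement addition (fold any carry out of bit 15 back into bit 0):
  0x62FA + 0xCF3F = 0x13239 → wrap carry → 0x323A
  0x323A + 0x0CCA = 0x03F04
  0x3F04 + 0x8AE6 = 0x0C9EA
  0xC9EA + 0xFA30 = 0x1C41A → wrap carry → 0xC41B
  0xC41B + 0x9B22 = 0x15F3D → wrap carry → 0x5F3E
  0x5F3E + 0x78FB = 0x0D839
One's-complement sum = 0xD839.
Checksum = ~0xD839 & 0xFFFF = 0x27C6.

27C6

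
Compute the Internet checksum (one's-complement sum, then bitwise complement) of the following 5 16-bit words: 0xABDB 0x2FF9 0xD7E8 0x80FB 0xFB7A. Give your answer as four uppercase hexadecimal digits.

One's-complement addition (fold any carry out of bit 15 back into bit 0):
  0xABDB + 0x2FF9 = 0x0DBD4
  0xDBD4 + 0xD7E8 = 0x1B3BC → wrap carry → 0xB3BD
  0xB3BD + 0x80FB = 0x134B8 → wrap carry → 0x34B9
  0x34B9 + 0xFB7A = 0x13033 → wrap carry → 0x3034
One's-complement sum = 0x3034.
Checksum = ~0x3034 & 0xFFFF = 0xCFCB.

CFCB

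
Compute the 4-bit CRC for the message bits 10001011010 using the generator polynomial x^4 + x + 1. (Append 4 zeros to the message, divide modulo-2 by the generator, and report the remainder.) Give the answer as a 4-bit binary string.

0110

Append 4 zeros: 100010110100000. Divide by 10011 (XOR where the leading bit is 1):
  pos 0: 10001 XOR 10011 = 00010
  pos 3: 10011 XOR 10011 = 00000
  pos 9: 10000 XOR 10011 = 00011
Remainder (last 4 bits) = 0110. This is the CRC / FCS.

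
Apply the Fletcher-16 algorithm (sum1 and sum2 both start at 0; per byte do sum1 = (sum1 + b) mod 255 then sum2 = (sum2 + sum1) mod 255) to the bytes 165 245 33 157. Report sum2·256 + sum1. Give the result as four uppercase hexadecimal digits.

Running sums (mod 255):
  after byte 0 (165): sum1=165, sum2=165
  after byte 1 (245): sum1=155, sum2=65
  after byte 2 (33): sum1=188, sum2=253
  after byte 3 (157): sum1=90, sum2=88
Checksum = sum2·256 + sum1 = 88·256 + 90 = 22618 = 0x585A.

585A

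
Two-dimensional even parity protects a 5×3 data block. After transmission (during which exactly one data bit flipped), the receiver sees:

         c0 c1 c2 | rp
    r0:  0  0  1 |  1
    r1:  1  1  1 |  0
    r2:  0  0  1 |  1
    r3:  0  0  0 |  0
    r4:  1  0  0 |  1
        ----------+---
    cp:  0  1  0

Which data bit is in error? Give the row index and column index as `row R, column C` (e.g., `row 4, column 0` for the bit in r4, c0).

row 1, column 2

Recompute each row's even parity and compare to rp:
  r0: data parity 1, sent rp 1 → ok
  r1: data parity 1, sent rp 0 → mismatch
  r2: data parity 1, sent rp 1 → ok
  r3: data parity 0, sent rp 0 → ok
  r4: data parity 1, sent rp 1 → ok
Recompute each column's even parity and compare to cp:
  c0: data parity 0, sent cp 0 → ok
  c1: data parity 1, sent cp 1 → ok
  c2: data parity 1, sent cp 0 → mismatch
Exactly one row (r1) and one column (c2) fail → the flipped bit is at their intersection.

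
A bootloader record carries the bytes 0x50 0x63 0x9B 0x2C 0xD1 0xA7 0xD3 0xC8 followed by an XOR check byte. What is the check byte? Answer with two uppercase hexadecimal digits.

XOR the bytes together:
  start with 0x50
  0x50 ⊕ 0x63 = 0x33
  0x33 ⊕ 0x9B = 0xA8
  0xA8 ⊕ 0x2C = 0x84
  0x84 ⊕ 0xD1 = 0x55
  0x55 ⊕ 0xA7 = 0xF2
  0xF2 ⊕ 0xD3 = 0x21
  0x21 ⊕ 0xC8 = 0xE9

E9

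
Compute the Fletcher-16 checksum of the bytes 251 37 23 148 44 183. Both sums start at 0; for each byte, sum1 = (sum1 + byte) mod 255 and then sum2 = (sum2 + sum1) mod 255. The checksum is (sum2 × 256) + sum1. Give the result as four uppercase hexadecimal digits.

CBB0

Running sums (mod 255):
  after byte 0 (251): sum1=251, sum2=251
  after byte 1 (37): sum1=33, sum2=29
  after byte 2 (23): sum1=56, sum2=85
  after byte 3 (148): sum1=204, sum2=34
  after byte 4 (44): sum1=248, sum2=27
  after byte 5 (183): sum1=176, sum2=203
Checksum = sum2·256 + sum1 = 203·256 + 176 = 52144 = 0xCBB0.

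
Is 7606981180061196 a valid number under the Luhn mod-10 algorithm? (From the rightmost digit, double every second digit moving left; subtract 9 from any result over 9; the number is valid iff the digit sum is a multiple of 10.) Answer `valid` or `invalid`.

invalid

From the right, keep odd positions and double even positions (subtract 9 from any doubled value over 9):
  doubled (positions 2,4,...): 9 2 0 7 2 9 0 5 → sum 34
  kept (positions 1,3,...): 6 1 6 0 1 8 6 6 → sum 34
Total = 68.
68 mod 10 = 8, so the number is invalid.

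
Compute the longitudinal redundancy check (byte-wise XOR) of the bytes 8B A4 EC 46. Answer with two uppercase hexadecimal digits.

XOR the bytes together:
  start with 0x8B
  0x8B ⊕ 0xA4 = 0x2F
  0x2F ⊕ 0xEC = 0xC3
  0xC3 ⊕ 0x46 = 0x85

85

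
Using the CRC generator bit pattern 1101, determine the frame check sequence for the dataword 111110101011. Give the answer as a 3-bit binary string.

Append 3 zeros: 111110101011000. Divide by 1101 (XOR where the leading bit is 1):
  pos 0: 1111 XOR 1101 = 0010
  pos 2: 1010 XOR 1101 = 0111
  pos 3: 1111 XOR 1101 = 0010
  pos 5: 1001 XOR 1101 = 0100
  pos 6: 1000 XOR 1101 = 0101
  pos 7: 1011 XOR 1101 = 0110
  pos 8: 1101 XOR 1101 = 0000
Remainder (last 3 bits) = 000. This is the CRC / FCS.

000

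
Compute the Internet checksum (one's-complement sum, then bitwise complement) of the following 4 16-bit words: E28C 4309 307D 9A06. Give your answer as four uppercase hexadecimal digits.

One's-complement addition (fold any carry out of bit 15 back into bit 0):
  0xE28C + 0x4309 = 0x12595 → wrap carry → 0x2596
  0x2596 + 0x307D = 0x05613
  0x5613 + 0x9A06 = 0x0F019
One's-complement sum = 0xF019.
Checksum = ~0xF019 & 0xFFFF = 0x0FE6.

0FE6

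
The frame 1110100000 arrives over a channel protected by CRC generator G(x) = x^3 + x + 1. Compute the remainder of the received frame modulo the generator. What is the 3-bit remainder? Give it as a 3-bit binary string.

Modulo-2 division of 1110100000 by 1011:
  pos 0: 1110 XOR 1011 = 0101
  pos 1: 1011 XOR 1011 = 0000
Remainder = 000 (zero — the frame passes the CRC check).

000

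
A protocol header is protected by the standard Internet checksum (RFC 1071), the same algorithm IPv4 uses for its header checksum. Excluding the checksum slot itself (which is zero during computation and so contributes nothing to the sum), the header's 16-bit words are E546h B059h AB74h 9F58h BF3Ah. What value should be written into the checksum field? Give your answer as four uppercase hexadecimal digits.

6057

One's-complement addition (fold any carry out of bit 15 back into bit 0):
  0xE546 + 0xB059 = 0x1959F → wrap carry → 0x95A0
  0x95A0 + 0xAB74 = 0x14114 → wrap carry → 0x4115
  0x4115 + 0x9F58 = 0x0E06D
  0xE06D + 0xBF3A = 0x19FA7 → wrap carry → 0x9FA8
One's-complement sum = 0x9FA8.
Checksum = ~0x9FA8 & 0xFFFF = 0x6057.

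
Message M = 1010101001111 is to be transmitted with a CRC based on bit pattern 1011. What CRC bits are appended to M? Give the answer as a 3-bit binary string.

Append 3 zeros: 1010101001111000. Divide by 1011 (XOR where the leading bit is 1):
  pos 0: 1010 XOR 1011 = 0001
  pos 3: 1101 XOR 1011 = 0110
  pos 4: 1100 XOR 1011 = 0111
  pos 5: 1110 XOR 1011 = 0101
  pos 6: 1011 XOR 1011 = 0000
  pos 10: 1110 XOR 1011 = 0101
  pos 11: 1010 XOR 1011 = 0001
Remainder (last 3 bits) = 010. This is the CRC / FCS.

010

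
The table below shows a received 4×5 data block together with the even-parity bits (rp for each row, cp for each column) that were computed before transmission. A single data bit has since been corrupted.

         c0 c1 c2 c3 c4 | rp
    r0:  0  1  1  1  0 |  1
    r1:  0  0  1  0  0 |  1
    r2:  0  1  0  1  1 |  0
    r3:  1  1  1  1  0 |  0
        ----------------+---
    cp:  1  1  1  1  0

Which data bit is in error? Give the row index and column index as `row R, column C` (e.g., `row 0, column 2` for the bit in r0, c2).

row 2, column 4

Recompute each row's even parity and compare to rp:
  r0: data parity 1, sent rp 1 → ok
  r1: data parity 1, sent rp 1 → ok
  r2: data parity 1, sent rp 0 → mismatch
  r3: data parity 0, sent rp 0 → ok
Recompute each column's even parity and compare to cp:
  c0: data parity 1, sent cp 1 → ok
  c1: data parity 1, sent cp 1 → ok
  c2: data parity 1, sent cp 1 → ok
  c3: data parity 1, sent cp 1 → ok
  c4: data parity 1, sent cp 0 → mismatch
Exactly one row (r2) and one column (c4) fail → the flipped bit is at their intersection.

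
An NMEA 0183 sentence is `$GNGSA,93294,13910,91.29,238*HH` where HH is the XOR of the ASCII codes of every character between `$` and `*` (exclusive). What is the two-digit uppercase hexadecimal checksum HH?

47

XOR the ASCII codes of the payload characters:
  'G' = 0x47 → acc = 0x47
  'N' = 0x4E → acc = 0x09
  'G' = 0x47 → acc = 0x4E
  'S' = 0x53 → acc = 0x1D
  'A' = 0x41 → acc = 0x5C
  ',' = 0x2C → acc = 0x70
  '9' = 0x39 → acc = 0x49
  '3' = 0x33 → acc = 0x7A
  '2' = 0x32 → acc = 0x48
  '9' = 0x39 → acc = 0x71
  '4' = 0x34 → acc = 0x45
  ',' = 0x2C → acc = 0x69
  '1' = 0x31 → acc = 0x58
  '3' = 0x33 → acc = 0x6B
  '9' = 0x39 → acc = 0x52
  '1' = 0x31 → acc = 0x63
  '0' = 0x30 → acc = 0x53
  ',' = 0x2C → acc = 0x7F
  '9' = 0x39 → acc = 0x46
  '1' = 0x31 → acc = 0x77
  '.' = 0x2E → acc = 0x59
  '2' = 0x32 → acc = 0x6B
  '9' = 0x39 → acc = 0x52
  ',' = 0x2C → acc = 0x7E
  '2' = 0x32 → acc = 0x4C
  '3' = 0x33 → acc = 0x7F
  '8' = 0x38 → acc = 0x47
Checksum = 0x47.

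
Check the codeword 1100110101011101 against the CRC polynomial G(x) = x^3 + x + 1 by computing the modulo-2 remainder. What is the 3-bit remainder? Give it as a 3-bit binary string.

001

Modulo-2 division of 1100110101011101 by 1011:
  pos 0: 1100 XOR 1011 = 0111
  pos 1: 1111 XOR 1011 = 0100
  pos 2: 1001 XOR 1011 = 0010
  pos 4: 1001 XOR 1011 = 0010
  pos 6: 1001 XOR 1011 = 0010
  pos 8: 1001 XOR 1011 = 0010
  pos 10: 1011 XOR 1011 = 0000
Remainder = 001 (nonzero — an error is detected).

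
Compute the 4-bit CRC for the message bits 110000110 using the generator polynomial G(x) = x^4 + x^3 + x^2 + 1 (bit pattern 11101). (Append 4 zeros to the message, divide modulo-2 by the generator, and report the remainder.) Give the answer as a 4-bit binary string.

0011

Append 4 zeros: 1100001100000. Divide by 11101 (XOR where the leading bit is 1):
  pos 0: 11000 XOR 11101 = 00101
  pos 2: 10101 XOR 11101 = 01000
  pos 3: 10001 XOR 11101 = 01100
  pos 4: 11000 XOR 11101 = 00101
  pos 6: 10100 XOR 11101 = 01001
  pos 7: 10010 XOR 11101 = 01111
  pos 8: 11110 XOR 11101 = 00011
Remainder (last 4 bits) = 0011. This is the CRC / FCS.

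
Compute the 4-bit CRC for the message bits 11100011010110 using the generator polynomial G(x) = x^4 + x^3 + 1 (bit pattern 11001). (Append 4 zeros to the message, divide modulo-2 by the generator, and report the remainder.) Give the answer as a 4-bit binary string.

1010

Append 4 zeros: 111000110101100000. Divide by 11001 (XOR where the leading bit is 1):
  pos 0: 11100 XOR 11001 = 00101
  pos 2: 10101 XOR 11001 = 01100
  pos 3: 11001 XOR 11001 = 00000
  pos 9: 10110 XOR 11001 = 01111
  pos 10: 11110 XOR 11001 = 00111
  pos 12: 11100 XOR 11001 = 00101
Remainder (last 4 bits) = 1010. This is the CRC / FCS.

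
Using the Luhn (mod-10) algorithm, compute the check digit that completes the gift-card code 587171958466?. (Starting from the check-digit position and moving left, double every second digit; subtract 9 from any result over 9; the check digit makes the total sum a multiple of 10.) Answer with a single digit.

5

Partial digits right→left: 6 6 4 8 5 9 1 7 1 7 8 5
Double every second digit counting from the check-digit position (so the 1st, 3rd, 5th, ... of the partial from the right).
  doubled (with −9 where >9): 3 8 1 2 2 7 → sum 23
  kept as-is: 6 8 9 7 7 5 → sum 42
Total = 23 + 42 = 65.
Check digit = (10 − (65 mod 10)) mod 10 = 5.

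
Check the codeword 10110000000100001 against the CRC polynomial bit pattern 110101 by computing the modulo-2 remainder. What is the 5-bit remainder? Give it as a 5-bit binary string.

00001

Modulo-2 division of 10110000000100001 by 110101:
  pos 0: 101100 XOR 110101 = 011001
  pos 1: 110010 XOR 110101 = 000111
  pos 4: 111000 XOR 110101 = 001101
  pos 6: 110101 XOR 110101 = 000000
Remainder = 00001 (nonzero — an error is detected).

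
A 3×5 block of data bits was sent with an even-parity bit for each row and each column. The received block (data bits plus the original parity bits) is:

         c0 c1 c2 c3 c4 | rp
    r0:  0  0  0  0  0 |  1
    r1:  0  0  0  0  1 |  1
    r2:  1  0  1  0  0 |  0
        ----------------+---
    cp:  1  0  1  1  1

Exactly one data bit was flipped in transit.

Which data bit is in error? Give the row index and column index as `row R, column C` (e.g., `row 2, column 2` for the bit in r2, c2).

Recompute each row's even parity and compare to rp:
  r0: data parity 0, sent rp 1 → mismatch
  r1: data parity 1, sent rp 1 → ok
  r2: data parity 0, sent rp 0 → ok
Recompute each column's even parity and compare to cp:
  c0: data parity 1, sent cp 1 → ok
  c1: data parity 0, sent cp 0 → ok
  c2: data parity 1, sent cp 1 → ok
  c3: data parity 0, sent cp 1 → mismatch
  c4: data parity 1, sent cp 1 → ok
Exactly one row (r0) and one column (c3) fail → the flipped bit is at their intersection.

row 0, column 3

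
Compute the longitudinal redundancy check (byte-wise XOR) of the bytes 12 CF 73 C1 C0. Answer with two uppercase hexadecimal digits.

AF

XOR the bytes together:
  start with 0x12
  0x12 ⊕ 0xCF = 0xDD
  0xDD ⊕ 0x73 = 0xAE
  0xAE ⊕ 0xC1 = 0x6F
  0x6F ⊕ 0xC0 = 0xAF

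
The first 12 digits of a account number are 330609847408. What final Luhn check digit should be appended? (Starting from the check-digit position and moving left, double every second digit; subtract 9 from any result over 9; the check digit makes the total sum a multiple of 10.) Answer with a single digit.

Partial digits right→left: 8 0 4 7 4 8 9 0 6 0 3 3
Double every second digit counting from the check-digit position (so the 1st, 3rd, 5th, ... of the partial from the right).
  doubled (with −9 where >9): 7 8 8 9 3 6 → sum 41
  kept as-is: 0 7 8 0 0 3 → sum 18
Total = 41 + 18 = 59.
Check digit = (10 − (59 mod 10)) mod 10 = 1.

1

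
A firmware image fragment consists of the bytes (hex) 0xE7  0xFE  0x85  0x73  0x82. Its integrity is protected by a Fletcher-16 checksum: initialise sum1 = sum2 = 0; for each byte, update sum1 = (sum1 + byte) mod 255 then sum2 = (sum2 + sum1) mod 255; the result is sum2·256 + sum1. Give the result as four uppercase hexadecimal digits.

Running sums (mod 255):
  after byte 0 (0xE7): sum1=231, sum2=231
  after byte 1 (0xFE): sum1=230, sum2=206
  after byte 2 (0x85): sum1=108, sum2=59
  after byte 3 (0x73): sum1=223, sum2=27
  after byte 4 (0x82): sum1=98, sum2=125
Checksum = sum2·256 + sum1 = 125·256 + 98 = 32098 = 0x7D62.

7D62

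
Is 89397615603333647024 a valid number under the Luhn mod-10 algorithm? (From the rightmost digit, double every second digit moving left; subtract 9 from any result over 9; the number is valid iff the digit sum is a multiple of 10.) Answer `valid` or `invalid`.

From the right, keep odd positions and double even positions (subtract 9 from any doubled value over 9):
  doubled (positions 2,4,...): 4 5 3 6 6 3 2 5 6 7 → sum 47
  kept (positions 1,3,...): 4 0 4 3 3 0 5 6 9 9 → sum 43
Total = 90.
90 mod 10 = 0, so the number is valid.

valid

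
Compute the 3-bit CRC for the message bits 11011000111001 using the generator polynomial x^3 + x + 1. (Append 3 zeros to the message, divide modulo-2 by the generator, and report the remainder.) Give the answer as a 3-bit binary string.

Append 3 zeros: 11011000111001000. Divide by 1011 (XOR where the leading bit is 1):
  pos 0: 1101 XOR 1011 = 0110
  pos 1: 1101 XOR 1011 = 0110
  pos 2: 1100 XOR 1011 = 0111
  pos 3: 1110 XOR 1011 = 0101
  pos 4: 1010 XOR 1011 = 0001
  pos 7: 1111 XOR 1011 = 0100
  pos 8: 1000 XOR 1011 = 0011
  pos 10: 1101 XOR 1011 = 0110
  pos 11: 1100 XOR 1011 = 0111
  pos 12: 1110 XOR 1011 = 0101
  pos 13: 1010 XOR 1011 = 0001
Remainder (last 3 bits) = 001. This is the CRC / FCS.

001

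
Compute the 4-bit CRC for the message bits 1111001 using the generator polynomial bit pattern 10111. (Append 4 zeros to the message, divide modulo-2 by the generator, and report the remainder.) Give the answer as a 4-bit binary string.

Append 4 zeros: 11110010000. Divide by 10111 (XOR where the leading bit is 1):
  pos 0: 11110 XOR 10111 = 01001
  pos 1: 10010 XOR 10111 = 00101
  pos 3: 10110 XOR 10111 = 00001
Remainder (last 4 bits) = 1000. This is the CRC / FCS.

1000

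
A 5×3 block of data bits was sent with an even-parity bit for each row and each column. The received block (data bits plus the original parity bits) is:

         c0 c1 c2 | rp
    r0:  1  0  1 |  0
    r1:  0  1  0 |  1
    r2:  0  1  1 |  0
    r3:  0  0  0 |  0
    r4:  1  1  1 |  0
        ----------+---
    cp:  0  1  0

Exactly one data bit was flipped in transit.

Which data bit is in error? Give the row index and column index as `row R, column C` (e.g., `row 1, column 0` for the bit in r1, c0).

row 4, column 2

Recompute each row's even parity and compare to rp:
  r0: data parity 0, sent rp 0 → ok
  r1: data parity 1, sent rp 1 → ok
  r2: data parity 0, sent rp 0 → ok
  r3: data parity 0, sent rp 0 → ok
  r4: data parity 1, sent rp 0 → mismatch
Recompute each column's even parity and compare to cp:
  c0: data parity 0, sent cp 0 → ok
  c1: data parity 1, sent cp 1 → ok
  c2: data parity 1, sent cp 0 → mismatch
Exactly one row (r4) and one column (c2) fail → the flipped bit is at their intersection.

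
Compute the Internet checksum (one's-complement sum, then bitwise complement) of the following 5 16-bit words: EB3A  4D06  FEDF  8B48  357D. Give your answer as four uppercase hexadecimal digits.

One's-complement addition (fold any carry out of bit 15 back into bit 0):
  0xEB3A + 0x4D06 = 0x13840 → wrap carry → 0x3841
  0x3841 + 0xFEDF = 0x13720 → wrap carry → 0x3721
  0x3721 + 0x8B48 = 0x0C269
  0xC269 + 0x357D = 0x0F7E6
One's-complement sum = 0xF7E6.
Checksum = ~0xF7E6 & 0xFFFF = 0x0819.

0819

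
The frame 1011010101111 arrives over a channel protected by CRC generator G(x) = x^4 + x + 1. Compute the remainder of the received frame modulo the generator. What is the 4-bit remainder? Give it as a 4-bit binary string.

0000

Modulo-2 division of 1011010101111 by 10011:
  pos 0: 10110 XOR 10011 = 00101
  pos 2: 10110 XOR 10011 = 00101
  pos 4: 10110 XOR 10011 = 00101
  pos 6: 10111 XOR 10011 = 00100
  pos 8: 10011 XOR 10011 = 00000
Remainder = 0000 (zero — the frame passes the CRC check).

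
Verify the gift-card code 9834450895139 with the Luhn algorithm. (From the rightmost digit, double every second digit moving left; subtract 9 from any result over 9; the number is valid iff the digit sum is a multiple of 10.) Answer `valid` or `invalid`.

From the right, keep odd positions and double even positions (subtract 9 from any doubled value over 9):
  doubled (positions 2,4,...): 6 1 7 1 8 7 → sum 30
  kept (positions 1,3,...): 9 1 9 0 4 3 9 → sum 35
Total = 65.
65 mod 10 = 5, so the number is invalid.

invalid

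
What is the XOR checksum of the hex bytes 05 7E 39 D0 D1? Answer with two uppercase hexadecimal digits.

43

XOR the bytes together:
  start with 0x05
  0x05 ⊕ 0x7E = 0x7B
  0x7B ⊕ 0x39 = 0x42
  0x42 ⊕ 0xD0 = 0x92
  0x92 ⊕ 0xD1 = 0x43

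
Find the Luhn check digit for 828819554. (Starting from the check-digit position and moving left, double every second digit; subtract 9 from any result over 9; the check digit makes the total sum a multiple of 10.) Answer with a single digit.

Partial digits right→left: 4 5 5 9 1 8 8 2 8
Double every second digit counting from the check-digit position (so the 1st, 3rd, 5th, ... of the partial from the right).
  doubled (with −9 where >9): 8 1 2 7 7 → sum 25
  kept as-is: 5 9 8 2 → sum 24
Total = 25 + 24 = 49.
Check digit = (10 − (49 mod 10)) mod 10 = 1.

1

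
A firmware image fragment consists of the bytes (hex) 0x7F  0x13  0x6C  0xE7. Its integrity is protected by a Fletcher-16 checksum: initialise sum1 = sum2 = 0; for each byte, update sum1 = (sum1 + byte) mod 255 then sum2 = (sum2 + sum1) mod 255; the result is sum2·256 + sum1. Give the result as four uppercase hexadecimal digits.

F7E6

Running sums (mod 255):
  after byte 0 (0x7F): sum1=127, sum2=127
  after byte 1 (0x13): sum1=146, sum2=18
  after byte 2 (0x6C): sum1=254, sum2=17
  after byte 3 (0xE7): sum1=230, sum2=247
Checksum = sum2·256 + sum1 = 247·256 + 230 = 63462 = 0xF7E6.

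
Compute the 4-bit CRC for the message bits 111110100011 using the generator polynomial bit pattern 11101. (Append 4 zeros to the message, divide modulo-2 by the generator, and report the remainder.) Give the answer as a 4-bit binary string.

1001

Append 4 zeros: 1111101000110000. Divide by 11101 (XOR where the leading bit is 1):
  pos 0: 11111 XOR 11101 = 00010
  pos 3: 10010 XOR 11101 = 01111
  pos 4: 11110 XOR 11101 = 00011
  pos 7: 11011 XOR 11101 = 00110
  pos 9: 11000 XOR 11101 = 00101
  pos 11: 10100 XOR 11101 = 01001
Remainder (last 4 bits) = 1001. This is the CRC / FCS.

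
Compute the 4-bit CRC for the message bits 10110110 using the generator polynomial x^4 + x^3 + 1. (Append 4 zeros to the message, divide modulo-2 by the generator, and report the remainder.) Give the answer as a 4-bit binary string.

0010

Append 4 zeros: 101101100000. Divide by 11001 (XOR where the leading bit is 1):
  pos 0: 10110 XOR 11001 = 01111
  pos 1: 11111 XOR 11001 = 00110
  pos 3: 11010 XOR 11001 = 00011
  pos 6: 11000 XOR 11001 = 00001
Remainder (last 4 bits) = 0010. This is the CRC / FCS.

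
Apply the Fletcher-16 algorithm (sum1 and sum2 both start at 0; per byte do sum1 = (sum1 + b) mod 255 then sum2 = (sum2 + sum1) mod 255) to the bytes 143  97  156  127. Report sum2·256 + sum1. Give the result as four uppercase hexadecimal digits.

1B0D

Running sums (mod 255):
  after byte 0 (143): sum1=143, sum2=143
  after byte 1 (97): sum1=240, sum2=128
  after byte 2 (156): sum1=141, sum2=14
  after byte 3 (127): sum1=13, sum2=27
Checksum = sum2·256 + sum1 = 27·256 + 13 = 6925 = 0x1B0D.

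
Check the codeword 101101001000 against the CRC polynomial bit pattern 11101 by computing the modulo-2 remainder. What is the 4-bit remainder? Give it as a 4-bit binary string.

Modulo-2 division of 101101001000 by 11101:
  pos 0: 10110 XOR 11101 = 01011
  pos 1: 10111 XOR 11101 = 01010
  pos 2: 10100 XOR 11101 = 01001
  pos 3: 10010 XOR 11101 = 01111
  pos 4: 11111 XOR 11101 = 00010
  pos 7: 10000 XOR 11101 = 01101
Remainder = 1101 (nonzero — an error is detected).

1101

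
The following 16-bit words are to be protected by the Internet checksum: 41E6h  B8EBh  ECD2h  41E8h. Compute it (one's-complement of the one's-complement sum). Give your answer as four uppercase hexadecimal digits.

D672

One's-complement addition (fold any carry out of bit 15 back into bit 0):
  0x41E6 + 0xB8EB = 0x0FAD1
  0xFAD1 + 0xECD2 = 0x1E7A3 → wrap carry → 0xE7A4
  0xE7A4 + 0x41E8 = 0x1298C → wrap carry → 0x298D
One's-complement sum = 0x298D.
Checksum = ~0x298D & 0xFFFF = 0xD672.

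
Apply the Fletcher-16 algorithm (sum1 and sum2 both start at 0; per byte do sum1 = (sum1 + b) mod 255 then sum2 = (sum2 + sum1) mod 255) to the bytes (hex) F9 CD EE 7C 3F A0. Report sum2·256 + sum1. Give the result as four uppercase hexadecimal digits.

3113

Running sums (mod 255):
  after byte 0 (F9): sum1=249, sum2=249
  after byte 1 (CD): sum1=199, sum2=193
  after byte 2 (EE): sum1=182, sum2=120
  after byte 3 (7C): sum1=51, sum2=171
  after byte 4 (3F): sum1=114, sum2=30
  after byte 5 (A0): sum1=19, sum2=49
Checksum = sum2·256 + sum1 = 49·256 + 19 = 12563 = 0x3113.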